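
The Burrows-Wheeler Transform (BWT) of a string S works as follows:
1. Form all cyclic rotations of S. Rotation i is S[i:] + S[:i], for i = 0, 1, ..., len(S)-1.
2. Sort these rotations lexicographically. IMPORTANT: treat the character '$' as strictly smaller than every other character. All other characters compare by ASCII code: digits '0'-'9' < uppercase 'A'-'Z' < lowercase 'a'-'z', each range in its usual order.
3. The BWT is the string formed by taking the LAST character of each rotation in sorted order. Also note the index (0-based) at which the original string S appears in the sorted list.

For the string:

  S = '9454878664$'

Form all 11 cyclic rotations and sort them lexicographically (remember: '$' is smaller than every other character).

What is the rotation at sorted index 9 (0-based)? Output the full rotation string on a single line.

Answer: 878664$9454

Derivation:
All 11 rotations (rotation i = S[i:]+S[:i]):
  rot[0] = 9454878664$
  rot[1] = 454878664$9
  rot[2] = 54878664$94
  rot[3] = 4878664$945
  rot[4] = 878664$9454
  rot[5] = 78664$94548
  rot[6] = 8664$945487
  rot[7] = 664$9454878
  rot[8] = 64$94548786
  rot[9] = 4$945487866
  rot[10] = $9454878664
Sorted (with $ < everything):
  sorted[0] = $9454878664
  sorted[1] = 4$945487866
  sorted[2] = 454878664$9
  sorted[3] = 4878664$945
  sorted[4] = 54878664$94
  sorted[5] = 64$94548786
  sorted[6] = 664$9454878
  sorted[7] = 78664$94548
  sorted[8] = 8664$945487
  sorted[9] = 878664$9454
  sorted[10] = 9454878664$
sorted[9] = 878664$9454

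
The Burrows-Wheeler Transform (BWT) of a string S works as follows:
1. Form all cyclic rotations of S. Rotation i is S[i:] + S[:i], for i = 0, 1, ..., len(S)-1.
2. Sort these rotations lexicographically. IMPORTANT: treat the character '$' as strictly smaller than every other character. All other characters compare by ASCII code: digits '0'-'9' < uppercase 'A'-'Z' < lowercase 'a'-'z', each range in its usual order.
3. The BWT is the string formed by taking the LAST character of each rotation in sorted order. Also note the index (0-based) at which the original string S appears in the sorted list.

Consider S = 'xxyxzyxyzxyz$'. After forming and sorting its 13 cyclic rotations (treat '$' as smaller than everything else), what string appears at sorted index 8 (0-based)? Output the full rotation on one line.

All 13 rotations (rotation i = S[i:]+S[:i]):
  rot[0] = xxyxzyxyzxyz$
  rot[1] = xyxzyxyzxyz$x
  rot[2] = yxzyxyzxyz$xx
  rot[3] = xzyxyzxyz$xxy
  rot[4] = zyxyzxyz$xxyx
  rot[5] = yxyzxyz$xxyxz
  rot[6] = xyzxyz$xxyxzy
  rot[7] = yzxyz$xxyxzyx
  rot[8] = zxyz$xxyxzyxy
  rot[9] = xyz$xxyxzyxyz
  rot[10] = yz$xxyxzyxyzx
  rot[11] = z$xxyxzyxyzxy
  rot[12] = $xxyxzyxyzxyz
Sorted (with $ < everything):
  sorted[0] = $xxyxzyxyzxyz
  sorted[1] = xxyxzyxyzxyz$
  sorted[2] = xyxzyxyzxyz$x
  sorted[3] = xyz$xxyxzyxyz
  sorted[4] = xyzxyz$xxyxzy
  sorted[5] = xzyxyzxyz$xxy
  sorted[6] = yxyzxyz$xxyxz
  sorted[7] = yxzyxyzxyz$xx
  sorted[8] = yz$xxyxzyxyzx
  sorted[9] = yzxyz$xxyxzyx
  sorted[10] = z$xxyxzyxyzxy
  sorted[11] = zxyz$xxyxzyxy
  sorted[12] = zyxyzxyz$xxyx
sorted[8] = yz$xxyxzyxyzx

Answer: yz$xxyxzyxyzx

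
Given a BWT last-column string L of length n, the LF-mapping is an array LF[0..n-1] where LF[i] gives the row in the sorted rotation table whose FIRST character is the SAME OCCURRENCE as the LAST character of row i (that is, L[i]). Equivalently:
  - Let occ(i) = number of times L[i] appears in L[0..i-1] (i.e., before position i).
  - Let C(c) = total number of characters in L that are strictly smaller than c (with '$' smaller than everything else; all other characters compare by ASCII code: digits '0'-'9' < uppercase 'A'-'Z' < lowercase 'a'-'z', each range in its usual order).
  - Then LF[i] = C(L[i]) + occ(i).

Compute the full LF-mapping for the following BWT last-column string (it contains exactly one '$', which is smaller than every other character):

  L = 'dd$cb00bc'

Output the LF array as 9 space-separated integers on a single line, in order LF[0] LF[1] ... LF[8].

Char counts: '$':1, '0':2, 'b':2, 'c':2, 'd':2
C (first-col start): C('$')=0, C('0')=1, C('b')=3, C('c')=5, C('d')=7
L[0]='d': occ=0, LF[0]=C('d')+0=7+0=7
L[1]='d': occ=1, LF[1]=C('d')+1=7+1=8
L[2]='$': occ=0, LF[2]=C('$')+0=0+0=0
L[3]='c': occ=0, LF[3]=C('c')+0=5+0=5
L[4]='b': occ=0, LF[4]=C('b')+0=3+0=3
L[5]='0': occ=0, LF[5]=C('0')+0=1+0=1
L[6]='0': occ=1, LF[6]=C('0')+1=1+1=2
L[7]='b': occ=1, LF[7]=C('b')+1=3+1=4
L[8]='c': occ=1, LF[8]=C('c')+1=5+1=6

Answer: 7 8 0 5 3 1 2 4 6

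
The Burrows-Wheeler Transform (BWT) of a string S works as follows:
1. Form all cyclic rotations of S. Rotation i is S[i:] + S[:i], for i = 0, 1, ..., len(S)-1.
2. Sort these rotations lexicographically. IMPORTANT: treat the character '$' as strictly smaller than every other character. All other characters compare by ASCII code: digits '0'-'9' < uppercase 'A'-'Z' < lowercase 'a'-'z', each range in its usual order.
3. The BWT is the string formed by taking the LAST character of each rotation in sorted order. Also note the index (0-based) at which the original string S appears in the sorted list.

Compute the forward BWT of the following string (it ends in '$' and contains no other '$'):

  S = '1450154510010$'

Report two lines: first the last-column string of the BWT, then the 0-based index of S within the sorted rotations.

All 14 rotations (rotation i = S[i:]+S[:i]):
  rot[0] = 1450154510010$
  rot[1] = 450154510010$1
  rot[2] = 50154510010$14
  rot[3] = 0154510010$145
  rot[4] = 154510010$1450
  rot[5] = 54510010$14501
  rot[6] = 4510010$145015
  rot[7] = 510010$1450154
  rot[8] = 10010$14501545
  rot[9] = 0010$145015451
  rot[10] = 010$1450154510
  rot[11] = 10$14501545100
  rot[12] = 0$145015451001
  rot[13] = $1450154510010
Sorted (with $ < everything):
  sorted[0] = $1450154510010  (last char: '0')
  sorted[1] = 0$145015451001  (last char: '1')
  sorted[2] = 0010$145015451  (last char: '1')
  sorted[3] = 010$1450154510  (last char: '0')
  sorted[4] = 0154510010$145  (last char: '5')
  sorted[5] = 10$14501545100  (last char: '0')
  sorted[6] = 10010$14501545  (last char: '5')
  sorted[7] = 1450154510010$  (last char: '$')
  sorted[8] = 154510010$1450  (last char: '0')
  sorted[9] = 450154510010$1  (last char: '1')
  sorted[10] = 4510010$145015  (last char: '5')
  sorted[11] = 50154510010$14  (last char: '4')
  sorted[12] = 510010$1450154  (last char: '4')
  sorted[13] = 54510010$14501  (last char: '1')
Last column: 0110505$015441
Original string S is at sorted index 7

Answer: 0110505$015441
7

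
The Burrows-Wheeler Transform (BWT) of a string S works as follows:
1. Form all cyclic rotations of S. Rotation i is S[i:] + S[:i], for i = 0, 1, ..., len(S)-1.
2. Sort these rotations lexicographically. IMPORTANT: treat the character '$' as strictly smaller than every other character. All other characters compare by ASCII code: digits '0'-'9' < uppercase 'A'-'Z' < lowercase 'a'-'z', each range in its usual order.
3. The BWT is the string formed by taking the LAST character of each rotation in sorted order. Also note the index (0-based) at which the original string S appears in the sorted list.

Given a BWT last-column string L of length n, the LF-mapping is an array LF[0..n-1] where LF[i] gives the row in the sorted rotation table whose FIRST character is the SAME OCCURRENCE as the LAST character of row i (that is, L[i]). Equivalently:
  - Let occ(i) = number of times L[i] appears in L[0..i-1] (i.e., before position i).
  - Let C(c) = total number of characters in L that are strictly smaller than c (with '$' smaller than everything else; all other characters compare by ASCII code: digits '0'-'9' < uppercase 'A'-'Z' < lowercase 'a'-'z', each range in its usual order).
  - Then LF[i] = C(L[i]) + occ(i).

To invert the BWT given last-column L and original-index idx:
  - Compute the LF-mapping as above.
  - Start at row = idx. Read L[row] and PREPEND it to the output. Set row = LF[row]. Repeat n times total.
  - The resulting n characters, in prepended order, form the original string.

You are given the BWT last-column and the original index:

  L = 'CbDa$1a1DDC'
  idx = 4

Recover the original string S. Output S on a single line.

Answer: Cb1D1DaDaC$

Derivation:
LF mapping: 3 10 5 8 0 1 9 2 6 7 4
Walk LF starting at row 4, prepending L[row]:
  step 1: row=4, L[4]='$', prepend. Next row=LF[4]=0
  step 2: row=0, L[0]='C', prepend. Next row=LF[0]=3
  step 3: row=3, L[3]='a', prepend. Next row=LF[3]=8
  step 4: row=8, L[8]='D', prepend. Next row=LF[8]=6
  step 5: row=6, L[6]='a', prepend. Next row=LF[6]=9
  step 6: row=9, L[9]='D', prepend. Next row=LF[9]=7
  step 7: row=7, L[7]='1', prepend. Next row=LF[7]=2
  step 8: row=2, L[2]='D', prepend. Next row=LF[2]=5
  step 9: row=5, L[5]='1', prepend. Next row=LF[5]=1
  step 10: row=1, L[1]='b', prepend. Next row=LF[1]=10
  step 11: row=10, L[10]='C', prepend. Next row=LF[10]=4
Reversed output: Cb1D1DaDaC$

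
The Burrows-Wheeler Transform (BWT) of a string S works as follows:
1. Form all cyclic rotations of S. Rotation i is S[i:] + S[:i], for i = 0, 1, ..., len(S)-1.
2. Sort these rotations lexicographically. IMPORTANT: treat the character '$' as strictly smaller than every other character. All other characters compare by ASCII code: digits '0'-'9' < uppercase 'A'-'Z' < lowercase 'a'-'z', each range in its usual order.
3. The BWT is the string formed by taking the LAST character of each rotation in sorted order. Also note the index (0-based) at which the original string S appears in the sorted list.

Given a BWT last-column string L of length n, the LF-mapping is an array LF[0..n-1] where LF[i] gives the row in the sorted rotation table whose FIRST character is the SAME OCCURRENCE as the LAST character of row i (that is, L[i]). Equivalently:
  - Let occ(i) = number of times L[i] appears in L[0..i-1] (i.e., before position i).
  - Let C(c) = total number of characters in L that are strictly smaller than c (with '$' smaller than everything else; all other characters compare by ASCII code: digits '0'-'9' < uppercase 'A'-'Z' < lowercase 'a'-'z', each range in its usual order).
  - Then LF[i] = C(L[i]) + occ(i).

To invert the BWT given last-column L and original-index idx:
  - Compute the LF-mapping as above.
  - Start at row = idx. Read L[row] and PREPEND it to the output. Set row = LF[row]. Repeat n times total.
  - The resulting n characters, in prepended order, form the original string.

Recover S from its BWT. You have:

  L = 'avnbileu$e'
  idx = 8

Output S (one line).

Answer: unbelieva$

Derivation:
LF mapping: 1 9 7 2 5 6 3 8 0 4
Walk LF starting at row 8, prepending L[row]:
  step 1: row=8, L[8]='$', prepend. Next row=LF[8]=0
  step 2: row=0, L[0]='a', prepend. Next row=LF[0]=1
  step 3: row=1, L[1]='v', prepend. Next row=LF[1]=9
  step 4: row=9, L[9]='e', prepend. Next row=LF[9]=4
  step 5: row=4, L[4]='i', prepend. Next row=LF[4]=5
  step 6: row=5, L[5]='l', prepend. Next row=LF[5]=6
  step 7: row=6, L[6]='e', prepend. Next row=LF[6]=3
  step 8: row=3, L[3]='b', prepend. Next row=LF[3]=2
  step 9: row=2, L[2]='n', prepend. Next row=LF[2]=7
  step 10: row=7, L[7]='u', prepend. Next row=LF[7]=8
Reversed output: unbelieva$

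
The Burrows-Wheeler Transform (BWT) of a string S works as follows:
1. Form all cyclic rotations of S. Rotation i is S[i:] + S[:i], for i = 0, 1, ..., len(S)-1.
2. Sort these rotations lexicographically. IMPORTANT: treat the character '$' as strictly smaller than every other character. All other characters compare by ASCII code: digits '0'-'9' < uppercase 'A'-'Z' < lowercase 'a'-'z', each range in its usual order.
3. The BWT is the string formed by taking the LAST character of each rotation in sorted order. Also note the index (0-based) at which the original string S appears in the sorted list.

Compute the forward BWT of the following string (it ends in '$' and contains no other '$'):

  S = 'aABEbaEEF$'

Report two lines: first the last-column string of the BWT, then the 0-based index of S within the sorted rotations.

Answer: FaAaEBE$bE
7

Derivation:
All 10 rotations (rotation i = S[i:]+S[:i]):
  rot[0] = aABEbaEEF$
  rot[1] = ABEbaEEF$a
  rot[2] = BEbaEEF$aA
  rot[3] = EbaEEF$aAB
  rot[4] = baEEF$aABE
  rot[5] = aEEF$aABEb
  rot[6] = EEF$aABEba
  rot[7] = EF$aABEbaE
  rot[8] = F$aABEbaEE
  rot[9] = $aABEbaEEF
Sorted (with $ < everything):
  sorted[0] = $aABEbaEEF  (last char: 'F')
  sorted[1] = ABEbaEEF$a  (last char: 'a')
  sorted[2] = BEbaEEF$aA  (last char: 'A')
  sorted[3] = EEF$aABEba  (last char: 'a')
  sorted[4] = EF$aABEbaE  (last char: 'E')
  sorted[5] = EbaEEF$aAB  (last char: 'B')
  sorted[6] = F$aABEbaEE  (last char: 'E')
  sorted[7] = aABEbaEEF$  (last char: '$')
  sorted[8] = aEEF$aABEb  (last char: 'b')
  sorted[9] = baEEF$aABE  (last char: 'E')
Last column: FaAaEBE$bE
Original string S is at sorted index 7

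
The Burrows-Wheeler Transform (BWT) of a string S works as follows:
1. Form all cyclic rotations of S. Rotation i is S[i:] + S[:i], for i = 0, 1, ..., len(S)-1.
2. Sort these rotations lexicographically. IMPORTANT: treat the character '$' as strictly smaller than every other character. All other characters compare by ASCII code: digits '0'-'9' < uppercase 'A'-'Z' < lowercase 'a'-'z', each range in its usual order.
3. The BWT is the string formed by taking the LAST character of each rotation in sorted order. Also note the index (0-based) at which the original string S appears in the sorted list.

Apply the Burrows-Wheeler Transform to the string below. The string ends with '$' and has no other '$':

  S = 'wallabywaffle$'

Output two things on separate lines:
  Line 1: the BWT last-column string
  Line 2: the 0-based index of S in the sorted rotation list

Answer: elwwalaflfay$b
12

Derivation:
All 14 rotations (rotation i = S[i:]+S[:i]):
  rot[0] = wallabywaffle$
  rot[1] = allabywaffle$w
  rot[2] = llabywaffle$wa
  rot[3] = labywaffle$wal
  rot[4] = abywaffle$wall
  rot[5] = bywaffle$walla
  rot[6] = ywaffle$wallab
  rot[7] = waffle$wallaby
  rot[8] = affle$wallabyw
  rot[9] = ffle$wallabywa
  rot[10] = fle$wallabywaf
  rot[11] = le$wallabywaff
  rot[12] = e$wallabywaffl
  rot[13] = $wallabywaffle
Sorted (with $ < everything):
  sorted[0] = $wallabywaffle  (last char: 'e')
  sorted[1] = abywaffle$wall  (last char: 'l')
  sorted[2] = affle$wallabyw  (last char: 'w')
  sorted[3] = allabywaffle$w  (last char: 'w')
  sorted[4] = bywaffle$walla  (last char: 'a')
  sorted[5] = e$wallabywaffl  (last char: 'l')
  sorted[6] = ffle$wallabywa  (last char: 'a')
  sorted[7] = fle$wallabywaf  (last char: 'f')
  sorted[8] = labywaffle$wal  (last char: 'l')
  sorted[9] = le$wallabywaff  (last char: 'f')
  sorted[10] = llabywaffle$wa  (last char: 'a')
  sorted[11] = waffle$wallaby  (last char: 'y')
  sorted[12] = wallabywaffle$  (last char: '$')
  sorted[13] = ywaffle$wallab  (last char: 'b')
Last column: elwwalaflfay$b
Original string S is at sorted index 12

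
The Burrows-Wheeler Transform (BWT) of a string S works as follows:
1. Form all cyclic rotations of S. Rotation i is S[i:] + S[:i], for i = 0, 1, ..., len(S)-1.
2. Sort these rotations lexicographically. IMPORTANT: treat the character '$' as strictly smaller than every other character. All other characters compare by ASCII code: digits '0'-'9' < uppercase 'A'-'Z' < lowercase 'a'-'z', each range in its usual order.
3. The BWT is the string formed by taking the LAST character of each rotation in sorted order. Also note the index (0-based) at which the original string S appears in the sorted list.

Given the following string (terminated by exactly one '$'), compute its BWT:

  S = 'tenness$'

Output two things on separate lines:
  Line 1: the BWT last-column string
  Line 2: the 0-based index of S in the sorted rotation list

All 8 rotations (rotation i = S[i:]+S[:i]):
  rot[0] = tenness$
  rot[1] = enness$t
  rot[2] = nness$te
  rot[3] = ness$ten
  rot[4] = ess$tenn
  rot[5] = ss$tenne
  rot[6] = s$tennes
  rot[7] = $tenness
Sorted (with $ < everything):
  sorted[0] = $tenness  (last char: 's')
  sorted[1] = enness$t  (last char: 't')
  sorted[2] = ess$tenn  (last char: 'n')
  sorted[3] = ness$ten  (last char: 'n')
  sorted[4] = nness$te  (last char: 'e')
  sorted[5] = s$tennes  (last char: 's')
  sorted[6] = ss$tenne  (last char: 'e')
  sorted[7] = tenness$  (last char: '$')
Last column: stnnese$
Original string S is at sorted index 7

Answer: stnnese$
7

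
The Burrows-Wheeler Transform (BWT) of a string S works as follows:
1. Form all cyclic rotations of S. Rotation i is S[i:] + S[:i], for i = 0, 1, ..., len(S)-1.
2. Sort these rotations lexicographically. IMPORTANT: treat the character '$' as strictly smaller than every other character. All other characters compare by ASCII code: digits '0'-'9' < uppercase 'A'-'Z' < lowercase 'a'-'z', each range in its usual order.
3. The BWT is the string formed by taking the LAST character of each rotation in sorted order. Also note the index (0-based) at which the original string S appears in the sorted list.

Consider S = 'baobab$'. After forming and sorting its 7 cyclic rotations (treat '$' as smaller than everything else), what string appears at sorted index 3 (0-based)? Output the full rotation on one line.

All 7 rotations (rotation i = S[i:]+S[:i]):
  rot[0] = baobab$
  rot[1] = aobab$b
  rot[2] = obab$ba
  rot[3] = bab$bao
  rot[4] = ab$baob
  rot[5] = b$baoba
  rot[6] = $baobab
Sorted (with $ < everything):
  sorted[0] = $baobab
  sorted[1] = ab$baob
  sorted[2] = aobab$b
  sorted[3] = b$baoba
  sorted[4] = bab$bao
  sorted[5] = baobab$
  sorted[6] = obab$ba
sorted[3] = b$baoba

Answer: b$baoba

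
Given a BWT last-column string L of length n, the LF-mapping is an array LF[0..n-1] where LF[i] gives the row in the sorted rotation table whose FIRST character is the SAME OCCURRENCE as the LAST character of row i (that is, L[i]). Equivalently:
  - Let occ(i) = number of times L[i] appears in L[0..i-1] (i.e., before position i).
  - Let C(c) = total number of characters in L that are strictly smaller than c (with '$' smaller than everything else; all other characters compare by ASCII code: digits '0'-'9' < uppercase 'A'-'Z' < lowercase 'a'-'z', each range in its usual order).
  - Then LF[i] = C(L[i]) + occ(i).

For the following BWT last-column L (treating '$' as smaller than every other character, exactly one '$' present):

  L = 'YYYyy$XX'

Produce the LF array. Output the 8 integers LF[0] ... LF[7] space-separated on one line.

Answer: 3 4 5 6 7 0 1 2

Derivation:
Char counts: '$':1, 'X':2, 'Y':3, 'y':2
C (first-col start): C('$')=0, C('X')=1, C('Y')=3, C('y')=6
L[0]='Y': occ=0, LF[0]=C('Y')+0=3+0=3
L[1]='Y': occ=1, LF[1]=C('Y')+1=3+1=4
L[2]='Y': occ=2, LF[2]=C('Y')+2=3+2=5
L[3]='y': occ=0, LF[3]=C('y')+0=6+0=6
L[4]='y': occ=1, LF[4]=C('y')+1=6+1=7
L[5]='$': occ=0, LF[5]=C('$')+0=0+0=0
L[6]='X': occ=0, LF[6]=C('X')+0=1+0=1
L[7]='X': occ=1, LF[7]=C('X')+1=1+1=2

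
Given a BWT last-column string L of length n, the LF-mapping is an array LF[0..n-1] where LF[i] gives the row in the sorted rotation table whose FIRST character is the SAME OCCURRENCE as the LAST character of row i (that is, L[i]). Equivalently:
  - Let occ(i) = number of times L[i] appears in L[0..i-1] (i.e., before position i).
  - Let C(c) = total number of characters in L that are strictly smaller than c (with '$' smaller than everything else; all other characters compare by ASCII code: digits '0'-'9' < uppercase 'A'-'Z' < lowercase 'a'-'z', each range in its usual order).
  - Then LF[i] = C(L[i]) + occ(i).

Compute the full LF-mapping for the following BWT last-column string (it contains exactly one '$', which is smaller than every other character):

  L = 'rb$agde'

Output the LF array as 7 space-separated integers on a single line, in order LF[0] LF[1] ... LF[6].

Answer: 6 2 0 1 5 3 4

Derivation:
Char counts: '$':1, 'a':1, 'b':1, 'd':1, 'e':1, 'g':1, 'r':1
C (first-col start): C('$')=0, C('a')=1, C('b')=2, C('d')=3, C('e')=4, C('g')=5, C('r')=6
L[0]='r': occ=0, LF[0]=C('r')+0=6+0=6
L[1]='b': occ=0, LF[1]=C('b')+0=2+0=2
L[2]='$': occ=0, LF[2]=C('$')+0=0+0=0
L[3]='a': occ=0, LF[3]=C('a')+0=1+0=1
L[4]='g': occ=0, LF[4]=C('g')+0=5+0=5
L[5]='d': occ=0, LF[5]=C('d')+0=3+0=3
L[6]='e': occ=0, LF[6]=C('e')+0=4+0=4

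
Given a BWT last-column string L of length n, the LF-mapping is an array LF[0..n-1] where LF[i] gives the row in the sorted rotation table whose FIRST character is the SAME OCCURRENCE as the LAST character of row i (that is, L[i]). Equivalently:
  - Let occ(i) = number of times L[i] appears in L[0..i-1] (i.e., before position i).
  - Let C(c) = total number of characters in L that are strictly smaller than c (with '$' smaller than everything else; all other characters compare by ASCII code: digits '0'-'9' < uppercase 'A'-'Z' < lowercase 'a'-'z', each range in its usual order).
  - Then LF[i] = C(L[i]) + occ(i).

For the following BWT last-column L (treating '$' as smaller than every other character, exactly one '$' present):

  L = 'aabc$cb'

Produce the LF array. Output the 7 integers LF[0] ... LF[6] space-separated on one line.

Char counts: '$':1, 'a':2, 'b':2, 'c':2
C (first-col start): C('$')=0, C('a')=1, C('b')=3, C('c')=5
L[0]='a': occ=0, LF[0]=C('a')+0=1+0=1
L[1]='a': occ=1, LF[1]=C('a')+1=1+1=2
L[2]='b': occ=0, LF[2]=C('b')+0=3+0=3
L[3]='c': occ=0, LF[3]=C('c')+0=5+0=5
L[4]='$': occ=0, LF[4]=C('$')+0=0+0=0
L[5]='c': occ=1, LF[5]=C('c')+1=5+1=6
L[6]='b': occ=1, LF[6]=C('b')+1=3+1=4

Answer: 1 2 3 5 0 6 4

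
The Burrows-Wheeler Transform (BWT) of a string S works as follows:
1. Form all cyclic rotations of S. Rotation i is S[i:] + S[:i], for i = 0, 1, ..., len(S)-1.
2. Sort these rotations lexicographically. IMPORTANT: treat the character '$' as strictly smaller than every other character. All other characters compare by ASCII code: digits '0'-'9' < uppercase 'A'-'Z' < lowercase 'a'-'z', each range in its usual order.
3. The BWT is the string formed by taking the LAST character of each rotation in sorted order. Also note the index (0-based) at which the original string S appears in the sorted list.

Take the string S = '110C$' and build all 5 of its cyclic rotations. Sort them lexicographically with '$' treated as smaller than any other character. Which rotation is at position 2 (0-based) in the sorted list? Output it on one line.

Answer: 10C$1

Derivation:
All 5 rotations (rotation i = S[i:]+S[:i]):
  rot[0] = 110C$
  rot[1] = 10C$1
  rot[2] = 0C$11
  rot[3] = C$110
  rot[4] = $110C
Sorted (with $ < everything):
  sorted[0] = $110C
  sorted[1] = 0C$11
  sorted[2] = 10C$1
  sorted[3] = 110C$
  sorted[4] = C$110
sorted[2] = 10C$1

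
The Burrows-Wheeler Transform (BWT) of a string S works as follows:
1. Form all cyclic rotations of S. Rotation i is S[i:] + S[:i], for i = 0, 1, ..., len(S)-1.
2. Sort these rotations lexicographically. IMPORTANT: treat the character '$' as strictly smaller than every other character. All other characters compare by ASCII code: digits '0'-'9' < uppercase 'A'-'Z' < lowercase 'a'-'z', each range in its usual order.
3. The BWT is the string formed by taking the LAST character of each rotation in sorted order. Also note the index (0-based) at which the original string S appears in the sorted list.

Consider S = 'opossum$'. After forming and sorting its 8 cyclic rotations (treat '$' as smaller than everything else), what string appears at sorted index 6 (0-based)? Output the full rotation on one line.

Answer: sum$opos

Derivation:
All 8 rotations (rotation i = S[i:]+S[:i]):
  rot[0] = opossum$
  rot[1] = possum$o
  rot[2] = ossum$op
  rot[3] = ssum$opo
  rot[4] = sum$opos
  rot[5] = um$oposs
  rot[6] = m$opossu
  rot[7] = $opossum
Sorted (with $ < everything):
  sorted[0] = $opossum
  sorted[1] = m$opossu
  sorted[2] = opossum$
  sorted[3] = ossum$op
  sorted[4] = possum$o
  sorted[5] = ssum$opo
  sorted[6] = sum$opos
  sorted[7] = um$oposs
sorted[6] = sum$opos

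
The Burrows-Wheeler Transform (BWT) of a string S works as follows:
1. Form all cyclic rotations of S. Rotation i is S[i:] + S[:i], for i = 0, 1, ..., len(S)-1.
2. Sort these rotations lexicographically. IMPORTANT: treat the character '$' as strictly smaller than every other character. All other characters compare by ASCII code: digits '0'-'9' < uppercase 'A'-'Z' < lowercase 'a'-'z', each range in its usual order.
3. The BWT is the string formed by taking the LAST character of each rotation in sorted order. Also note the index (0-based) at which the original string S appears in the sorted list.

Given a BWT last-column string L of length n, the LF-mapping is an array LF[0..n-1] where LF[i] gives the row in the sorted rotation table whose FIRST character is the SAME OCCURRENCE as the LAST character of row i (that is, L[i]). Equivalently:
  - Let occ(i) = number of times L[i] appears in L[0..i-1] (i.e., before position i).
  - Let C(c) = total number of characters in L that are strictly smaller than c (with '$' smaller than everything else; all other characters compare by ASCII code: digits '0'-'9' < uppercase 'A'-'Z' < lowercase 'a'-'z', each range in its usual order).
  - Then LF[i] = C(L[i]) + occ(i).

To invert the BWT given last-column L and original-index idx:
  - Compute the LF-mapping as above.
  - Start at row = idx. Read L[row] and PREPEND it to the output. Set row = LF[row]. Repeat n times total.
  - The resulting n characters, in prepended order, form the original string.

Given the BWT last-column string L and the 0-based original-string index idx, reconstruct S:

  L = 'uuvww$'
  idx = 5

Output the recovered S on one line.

LF mapping: 1 2 3 4 5 0
Walk LF starting at row 5, prepending L[row]:
  step 1: row=5, L[5]='$', prepend. Next row=LF[5]=0
  step 2: row=0, L[0]='u', prepend. Next row=LF[0]=1
  step 3: row=1, L[1]='u', prepend. Next row=LF[1]=2
  step 4: row=2, L[2]='v', prepend. Next row=LF[2]=3
  step 5: row=3, L[3]='w', prepend. Next row=LF[3]=4
  step 6: row=4, L[4]='w', prepend. Next row=LF[4]=5
Reversed output: wwvuu$

Answer: wwvuu$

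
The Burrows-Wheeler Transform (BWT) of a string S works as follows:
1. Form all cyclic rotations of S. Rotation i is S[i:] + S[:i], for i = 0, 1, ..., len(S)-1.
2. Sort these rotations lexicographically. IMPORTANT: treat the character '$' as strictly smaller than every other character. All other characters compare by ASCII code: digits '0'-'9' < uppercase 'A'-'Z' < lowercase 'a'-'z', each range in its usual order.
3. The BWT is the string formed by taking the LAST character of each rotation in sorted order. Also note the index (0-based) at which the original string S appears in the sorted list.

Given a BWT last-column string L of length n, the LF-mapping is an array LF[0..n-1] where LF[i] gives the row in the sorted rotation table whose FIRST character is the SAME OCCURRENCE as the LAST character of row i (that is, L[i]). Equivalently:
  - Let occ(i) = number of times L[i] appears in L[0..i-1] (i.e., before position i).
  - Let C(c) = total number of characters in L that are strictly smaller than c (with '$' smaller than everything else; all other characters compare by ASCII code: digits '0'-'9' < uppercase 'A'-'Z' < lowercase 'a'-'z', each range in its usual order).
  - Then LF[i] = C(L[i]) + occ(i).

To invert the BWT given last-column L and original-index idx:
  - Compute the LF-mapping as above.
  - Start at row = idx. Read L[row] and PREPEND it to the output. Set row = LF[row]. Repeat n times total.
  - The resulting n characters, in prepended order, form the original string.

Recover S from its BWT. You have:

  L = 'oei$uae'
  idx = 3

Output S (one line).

LF mapping: 5 2 4 0 6 1 3
Walk LF starting at row 3, prepending L[row]:
  step 1: row=3, L[3]='$', prepend. Next row=LF[3]=0
  step 2: row=0, L[0]='o', prepend. Next row=LF[0]=5
  step 3: row=5, L[5]='a', prepend. Next row=LF[5]=1
  step 4: row=1, L[1]='e', prepend. Next row=LF[1]=2
  step 5: row=2, L[2]='i', prepend. Next row=LF[2]=4
  step 6: row=4, L[4]='u', prepend. Next row=LF[4]=6
  step 7: row=6, L[6]='e', prepend. Next row=LF[6]=3
Reversed output: euieao$

Answer: euieao$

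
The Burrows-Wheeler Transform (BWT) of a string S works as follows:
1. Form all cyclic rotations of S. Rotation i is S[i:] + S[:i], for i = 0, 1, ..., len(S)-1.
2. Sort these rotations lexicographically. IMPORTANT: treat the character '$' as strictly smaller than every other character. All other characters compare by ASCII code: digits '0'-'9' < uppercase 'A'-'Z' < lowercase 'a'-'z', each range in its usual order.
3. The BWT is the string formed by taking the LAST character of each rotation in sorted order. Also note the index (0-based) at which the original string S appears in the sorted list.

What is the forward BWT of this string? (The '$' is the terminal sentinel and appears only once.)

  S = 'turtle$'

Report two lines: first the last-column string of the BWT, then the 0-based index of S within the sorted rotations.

Answer: eltur$t
5

Derivation:
All 7 rotations (rotation i = S[i:]+S[:i]):
  rot[0] = turtle$
  rot[1] = urtle$t
  rot[2] = rtle$tu
  rot[3] = tle$tur
  rot[4] = le$turt
  rot[5] = e$turtl
  rot[6] = $turtle
Sorted (with $ < everything):
  sorted[0] = $turtle  (last char: 'e')
  sorted[1] = e$turtl  (last char: 'l')
  sorted[2] = le$turt  (last char: 't')
  sorted[3] = rtle$tu  (last char: 'u')
  sorted[4] = tle$tur  (last char: 'r')
  sorted[5] = turtle$  (last char: '$')
  sorted[6] = urtle$t  (last char: 't')
Last column: eltur$t
Original string S is at sorted index 5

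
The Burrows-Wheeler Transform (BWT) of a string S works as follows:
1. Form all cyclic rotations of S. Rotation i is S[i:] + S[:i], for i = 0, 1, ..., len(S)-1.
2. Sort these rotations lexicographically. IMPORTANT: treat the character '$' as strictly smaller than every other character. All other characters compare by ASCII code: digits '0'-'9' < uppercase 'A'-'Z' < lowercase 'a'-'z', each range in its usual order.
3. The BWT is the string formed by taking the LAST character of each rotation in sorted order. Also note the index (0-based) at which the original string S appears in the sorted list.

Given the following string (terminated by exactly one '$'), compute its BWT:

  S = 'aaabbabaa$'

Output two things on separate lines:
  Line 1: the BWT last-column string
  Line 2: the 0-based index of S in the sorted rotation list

Answer: aab$abaaba
3

Derivation:
All 10 rotations (rotation i = S[i:]+S[:i]):
  rot[0] = aaabbabaa$
  rot[1] = aabbabaa$a
  rot[2] = abbabaa$aa
  rot[3] = bbabaa$aaa
  rot[4] = babaa$aaab
  rot[5] = abaa$aaabb
  rot[6] = baa$aaabba
  rot[7] = aa$aaabbab
  rot[8] = a$aaabbaba
  rot[9] = $aaabbabaa
Sorted (with $ < everything):
  sorted[0] = $aaabbabaa  (last char: 'a')
  sorted[1] = a$aaabbaba  (last char: 'a')
  sorted[2] = aa$aaabbab  (last char: 'b')
  sorted[3] = aaabbabaa$  (last char: '$')
  sorted[4] = aabbabaa$a  (last char: 'a')
  sorted[5] = abaa$aaabb  (last char: 'b')
  sorted[6] = abbabaa$aa  (last char: 'a')
  sorted[7] = baa$aaabba  (last char: 'a')
  sorted[8] = babaa$aaab  (last char: 'b')
  sorted[9] = bbabaa$aaa  (last char: 'a')
Last column: aab$abaaba
Original string S is at sorted index 3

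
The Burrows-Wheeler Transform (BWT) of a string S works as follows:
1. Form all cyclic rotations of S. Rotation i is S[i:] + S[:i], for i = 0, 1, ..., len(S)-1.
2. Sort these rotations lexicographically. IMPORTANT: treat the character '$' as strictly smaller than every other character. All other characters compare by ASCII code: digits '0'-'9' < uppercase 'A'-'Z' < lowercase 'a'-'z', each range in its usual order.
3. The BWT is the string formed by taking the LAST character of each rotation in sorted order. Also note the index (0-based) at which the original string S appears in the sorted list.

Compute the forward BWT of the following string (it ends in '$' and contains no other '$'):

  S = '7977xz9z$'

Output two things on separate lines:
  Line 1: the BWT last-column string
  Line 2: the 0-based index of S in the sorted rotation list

Answer: z9$77z79x
2

Derivation:
All 9 rotations (rotation i = S[i:]+S[:i]):
  rot[0] = 7977xz9z$
  rot[1] = 977xz9z$7
  rot[2] = 77xz9z$79
  rot[3] = 7xz9z$797
  rot[4] = xz9z$7977
  rot[5] = z9z$7977x
  rot[6] = 9z$7977xz
  rot[7] = z$7977xz9
  rot[8] = $7977xz9z
Sorted (with $ < everything):
  sorted[0] = $7977xz9z  (last char: 'z')
  sorted[1] = 77xz9z$79  (last char: '9')
  sorted[2] = 7977xz9z$  (last char: '$')
  sorted[3] = 7xz9z$797  (last char: '7')
  sorted[4] = 977xz9z$7  (last char: '7')
  sorted[5] = 9z$7977xz  (last char: 'z')
  sorted[6] = xz9z$7977  (last char: '7')
  sorted[7] = z$7977xz9  (last char: '9')
  sorted[8] = z9z$7977x  (last char: 'x')
Last column: z9$77z79x
Original string S is at sorted index 2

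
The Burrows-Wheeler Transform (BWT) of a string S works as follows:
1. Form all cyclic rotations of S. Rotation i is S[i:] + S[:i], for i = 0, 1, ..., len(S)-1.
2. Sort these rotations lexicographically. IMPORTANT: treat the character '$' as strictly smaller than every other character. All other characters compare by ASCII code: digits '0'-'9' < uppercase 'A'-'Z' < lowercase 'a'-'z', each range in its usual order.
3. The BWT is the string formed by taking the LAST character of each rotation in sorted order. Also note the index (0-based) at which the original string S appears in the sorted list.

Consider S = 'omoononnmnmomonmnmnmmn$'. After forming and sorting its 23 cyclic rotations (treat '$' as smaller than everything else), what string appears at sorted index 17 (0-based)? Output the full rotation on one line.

All 23 rotations (rotation i = S[i:]+S[:i]):
  rot[0] = omoononnmnmomonmnmnmmn$
  rot[1] = moononnmnmomonmnmnmmn$o
  rot[2] = oononnmnmomonmnmnmmn$om
  rot[3] = ononnmnmomonmnmnmmn$omo
  rot[4] = nonnmnmomonmnmnmmn$omoo
  rot[5] = onnmnmomonmnmnmmn$omoon
  rot[6] = nnmnmomonmnmnmmn$omoono
  rot[7] = nmnmomonmnmnmmn$omoonon
  rot[8] = mnmomonmnmnmmn$omoononn
  rot[9] = nmomonmnmnmmn$omoononnm
  rot[10] = momonmnmnmmn$omoononnmn
  rot[11] = omonmnmnmmn$omoononnmnm
  rot[12] = monmnmnmmn$omoononnmnmo
  rot[13] = onmnmnmmn$omoononnmnmom
  rot[14] = nmnmnmmn$omoononnmnmomo
  rot[15] = mnmnmmn$omoononnmnmomon
  rot[16] = nmnmmn$omoononnmnmomonm
  rot[17] = mnmmn$omoononnmnmomonmn
  rot[18] = nmmn$omoononnmnmomonmnm
  rot[19] = mmn$omoononnmnmomonmnmn
  rot[20] = mn$omoononnmnmomonmnmnm
  rot[21] = n$omoononnmnmomonmnmnmm
  rot[22] = $omoononnmnmomonmnmnmmn
Sorted (with $ < everything):
  sorted[0] = $omoononnmnmomonmnmnmmn
  sorted[1] = mmn$omoononnmnmomonmnmn
  sorted[2] = mn$omoononnmnmomonmnmnm
  sorted[3] = mnmmn$omoononnmnmomonmn
  sorted[4] = mnmnmmn$omoononnmnmomon
  sorted[5] = mnmomonmnmnmmn$omoononn
  sorted[6] = momonmnmnmmn$omoononnmn
  sorted[7] = monmnmnmmn$omoononnmnmo
  sorted[8] = moononnmnmomonmnmnmmn$o
  sorted[9] = n$omoononnmnmomonmnmnmm
  sorted[10] = nmmn$omoononnmnmomonmnm
  sorted[11] = nmnmmn$omoononnmnmomonm
  sorted[12] = nmnmnmmn$omoononnmnmomo
  sorted[13] = nmnmomonmnmnmmn$omoonon
  sorted[14] = nmomonmnmnmmn$omoononnm
  sorted[15] = nnmnmomonmnmnmmn$omoono
  sorted[16] = nonnmnmomonmnmnmmn$omoo
  sorted[17] = omonmnmnmmn$omoononnmnm
  sorted[18] = omoononnmnmomonmnmnmmn$
  sorted[19] = onmnmnmmn$omoononnmnmom
  sorted[20] = onnmnmomonmnmnmmn$omoon
  sorted[21] = ononnmnmomonmnmnmmn$omo
  sorted[22] = oononnmnmomonmnmnmmn$om
sorted[17] = omonmnmnmmn$omoononnmnm

Answer: omonmnmnmmn$omoononnmnm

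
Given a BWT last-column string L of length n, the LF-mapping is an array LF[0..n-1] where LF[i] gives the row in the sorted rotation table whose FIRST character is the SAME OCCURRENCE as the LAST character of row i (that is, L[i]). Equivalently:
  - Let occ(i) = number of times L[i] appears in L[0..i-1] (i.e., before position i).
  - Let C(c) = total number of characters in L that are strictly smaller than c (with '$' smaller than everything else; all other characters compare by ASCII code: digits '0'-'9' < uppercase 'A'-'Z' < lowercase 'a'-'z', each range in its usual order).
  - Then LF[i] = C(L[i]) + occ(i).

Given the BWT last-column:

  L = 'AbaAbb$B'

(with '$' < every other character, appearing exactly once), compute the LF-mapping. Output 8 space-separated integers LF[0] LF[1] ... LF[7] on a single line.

Char counts: '$':1, 'A':2, 'B':1, 'a':1, 'b':3
C (first-col start): C('$')=0, C('A')=1, C('B')=3, C('a')=4, C('b')=5
L[0]='A': occ=0, LF[0]=C('A')+0=1+0=1
L[1]='b': occ=0, LF[1]=C('b')+0=5+0=5
L[2]='a': occ=0, LF[2]=C('a')+0=4+0=4
L[3]='A': occ=1, LF[3]=C('A')+1=1+1=2
L[4]='b': occ=1, LF[4]=C('b')+1=5+1=6
L[5]='b': occ=2, LF[5]=C('b')+2=5+2=7
L[6]='$': occ=0, LF[6]=C('$')+0=0+0=0
L[7]='B': occ=0, LF[7]=C('B')+0=3+0=3

Answer: 1 5 4 2 6 7 0 3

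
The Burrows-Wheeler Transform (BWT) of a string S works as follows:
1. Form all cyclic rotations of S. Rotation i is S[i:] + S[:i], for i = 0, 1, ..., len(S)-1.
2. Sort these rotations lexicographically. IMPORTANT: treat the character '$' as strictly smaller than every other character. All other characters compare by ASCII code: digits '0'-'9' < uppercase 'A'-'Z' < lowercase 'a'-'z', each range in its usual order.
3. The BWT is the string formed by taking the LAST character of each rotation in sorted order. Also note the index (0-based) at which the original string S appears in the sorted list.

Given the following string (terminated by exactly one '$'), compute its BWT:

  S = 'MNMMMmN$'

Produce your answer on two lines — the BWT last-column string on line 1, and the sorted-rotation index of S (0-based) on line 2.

All 8 rotations (rotation i = S[i:]+S[:i]):
  rot[0] = MNMMMmN$
  rot[1] = NMMMmN$M
  rot[2] = MMMmN$MN
  rot[3] = MMmN$MNM
  rot[4] = MmN$MNMM
  rot[5] = mN$MNMMM
  rot[6] = N$MNMMMm
  rot[7] = $MNMMMmN
Sorted (with $ < everything):
  sorted[0] = $MNMMMmN  (last char: 'N')
  sorted[1] = MMMmN$MN  (last char: 'N')
  sorted[2] = MMmN$MNM  (last char: 'M')
  sorted[3] = MNMMMmN$  (last char: '$')
  sorted[4] = MmN$MNMM  (last char: 'M')
  sorted[5] = N$MNMMMm  (last char: 'm')
  sorted[6] = NMMMmN$M  (last char: 'M')
  sorted[7] = mN$MNMMM  (last char: 'M')
Last column: NNM$MmMM
Original string S is at sorted index 3

Answer: NNM$MmMM
3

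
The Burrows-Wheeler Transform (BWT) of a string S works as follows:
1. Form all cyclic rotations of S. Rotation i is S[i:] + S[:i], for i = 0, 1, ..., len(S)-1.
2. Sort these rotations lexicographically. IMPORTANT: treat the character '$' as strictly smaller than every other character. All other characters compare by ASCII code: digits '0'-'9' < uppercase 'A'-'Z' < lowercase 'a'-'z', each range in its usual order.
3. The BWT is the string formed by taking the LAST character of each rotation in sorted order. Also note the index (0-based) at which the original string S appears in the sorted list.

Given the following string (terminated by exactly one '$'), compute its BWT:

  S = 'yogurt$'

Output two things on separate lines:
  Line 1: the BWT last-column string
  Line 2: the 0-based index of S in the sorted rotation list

Answer: toyurg$
6

Derivation:
All 7 rotations (rotation i = S[i:]+S[:i]):
  rot[0] = yogurt$
  rot[1] = ogurt$y
  rot[2] = gurt$yo
  rot[3] = urt$yog
  rot[4] = rt$yogu
  rot[5] = t$yogur
  rot[6] = $yogurt
Sorted (with $ < everything):
  sorted[0] = $yogurt  (last char: 't')
  sorted[1] = gurt$yo  (last char: 'o')
  sorted[2] = ogurt$y  (last char: 'y')
  sorted[3] = rt$yogu  (last char: 'u')
  sorted[4] = t$yogur  (last char: 'r')
  sorted[5] = urt$yog  (last char: 'g')
  sorted[6] = yogurt$  (last char: '$')
Last column: toyurg$
Original string S is at sorted index 6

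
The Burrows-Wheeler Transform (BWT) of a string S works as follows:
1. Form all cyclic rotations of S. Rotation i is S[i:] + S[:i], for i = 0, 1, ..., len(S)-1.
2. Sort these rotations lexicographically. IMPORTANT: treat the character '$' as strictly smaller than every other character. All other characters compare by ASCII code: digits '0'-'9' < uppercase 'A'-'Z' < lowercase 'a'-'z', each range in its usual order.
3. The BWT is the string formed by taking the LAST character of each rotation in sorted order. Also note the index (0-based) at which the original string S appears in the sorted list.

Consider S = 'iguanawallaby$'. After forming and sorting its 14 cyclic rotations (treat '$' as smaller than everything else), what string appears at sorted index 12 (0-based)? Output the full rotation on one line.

All 14 rotations (rotation i = S[i:]+S[:i]):
  rot[0] = iguanawallaby$
  rot[1] = guanawallaby$i
  rot[2] = uanawallaby$ig
  rot[3] = anawallaby$igu
  rot[4] = nawallaby$igua
  rot[5] = awallaby$iguan
  rot[6] = wallaby$iguana
  rot[7] = allaby$iguanaw
  rot[8] = llaby$iguanawa
  rot[9] = laby$iguanawal
  rot[10] = aby$iguanawall
  rot[11] = by$iguanawalla
  rot[12] = y$iguanawallab
  rot[13] = $iguanawallaby
Sorted (with $ < everything):
  sorted[0] = $iguanawallaby
  sorted[1] = aby$iguanawall
  sorted[2] = allaby$iguanaw
  sorted[3] = anawallaby$igu
  sorted[4] = awallaby$iguan
  sorted[5] = by$iguanawalla
  sorted[6] = guanawallaby$i
  sorted[7] = iguanawallaby$
  sorted[8] = laby$iguanawal
  sorted[9] = llaby$iguanawa
  sorted[10] = nawallaby$igua
  sorted[11] = uanawallaby$ig
  sorted[12] = wallaby$iguana
  sorted[13] = y$iguanawallab
sorted[12] = wallaby$iguana

Answer: wallaby$iguana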